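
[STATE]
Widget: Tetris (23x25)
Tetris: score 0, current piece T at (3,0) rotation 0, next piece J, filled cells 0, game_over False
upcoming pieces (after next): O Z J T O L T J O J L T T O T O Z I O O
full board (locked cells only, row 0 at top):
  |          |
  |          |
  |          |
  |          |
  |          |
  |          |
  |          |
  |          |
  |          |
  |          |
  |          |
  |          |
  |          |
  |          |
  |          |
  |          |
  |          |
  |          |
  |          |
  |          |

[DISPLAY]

    ▒     │Next:       
   ▒▒▒    │█           
          │███         
          │            
          │            
          │            
          │Score:      
          │0           
          │            
          │            
          │            
          │            
          │            
          │            
          │            
          │            
          │            
          │            
          │            
          │            
          │            
          │            
          │            
          │            
          │            


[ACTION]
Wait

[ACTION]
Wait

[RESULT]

          │Next:       
          │█           
    ▒     │███         
   ▒▒▒    │            
          │            
          │            
          │Score:      
          │0           
          │            
          │            
          │            
          │            
          │            
          │            
          │            
          │            
          │            
          │            
          │            
          │            
          │            
          │            
          │            
          │            
          │            


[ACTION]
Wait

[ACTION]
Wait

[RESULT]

          │Next:       
          │█           
          │███         
          │            
    ▒     │            
   ▒▒▒    │            
          │Score:      
          │0           
          │            
          │            
          │            
          │            
          │            
          │            
          │            
          │            
          │            
          │            
          │            
          │            
          │            
          │            
          │            
          │            
          │            


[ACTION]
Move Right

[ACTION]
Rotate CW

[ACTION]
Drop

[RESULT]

          │Next:       
          │█           
          │███         
          │            
          │            
    ▒     │            
    ▒▒    │Score:      
    ▒     │0           
          │            
          │            
          │            
          │            
          │            
          │            
          │            
          │            
          │            
          │            
          │            
          │            
          │            
          │            
          │            
          │            
          │            


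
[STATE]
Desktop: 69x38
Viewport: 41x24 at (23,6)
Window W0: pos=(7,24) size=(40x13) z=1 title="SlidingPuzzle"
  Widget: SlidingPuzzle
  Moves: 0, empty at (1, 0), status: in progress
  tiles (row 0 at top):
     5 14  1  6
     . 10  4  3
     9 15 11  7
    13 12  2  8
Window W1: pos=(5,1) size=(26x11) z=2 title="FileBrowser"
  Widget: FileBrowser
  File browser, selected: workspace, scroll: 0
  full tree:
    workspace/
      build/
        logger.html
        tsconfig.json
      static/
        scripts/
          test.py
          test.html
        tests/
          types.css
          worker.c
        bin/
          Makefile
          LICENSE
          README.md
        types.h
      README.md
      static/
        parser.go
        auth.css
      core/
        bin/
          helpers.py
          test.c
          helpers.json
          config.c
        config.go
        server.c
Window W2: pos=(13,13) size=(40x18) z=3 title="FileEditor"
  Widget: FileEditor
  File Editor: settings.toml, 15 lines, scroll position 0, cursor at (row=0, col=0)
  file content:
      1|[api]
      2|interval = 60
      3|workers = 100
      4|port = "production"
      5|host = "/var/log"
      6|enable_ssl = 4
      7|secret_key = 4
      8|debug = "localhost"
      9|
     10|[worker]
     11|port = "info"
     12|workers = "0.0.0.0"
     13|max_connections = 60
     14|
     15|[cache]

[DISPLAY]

       ┃                                 
       ┃                                 
       ┃                                 
       ┃                                 
       ┃                                 
━━━━━━━┛                                 
                                         
━━━━━━━━━━━━━━━━━━━━━━━━━━━━━┓           
or                           ┃           
─────────────────────────────┨           
                            ▲┃           
= 60                        █┃           
 100                        ░┃           
roduction"                  ░┃           
var/log"                    ░┃           
l = 4                       ░┃           
y = 4                       ░┃           
localhost"                  ░┃           
                            ░┃           
                            ░┃           
nfo"                        ░┃           
 "0.0.0.0"                  ░┃           
ctions = 60                 ░┃           
                            ▼┃           


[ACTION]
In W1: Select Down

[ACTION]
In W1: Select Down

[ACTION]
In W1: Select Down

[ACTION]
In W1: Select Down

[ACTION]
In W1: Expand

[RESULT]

       ┃                                 
/      ┃                                 
       ┃                                 
       ┃                                 
       ┃                                 
━━━━━━━┛                                 
                                         
━━━━━━━━━━━━━━━━━━━━━━━━━━━━━┓           
or                           ┃           
─────────────────────────────┨           
                            ▲┃           
= 60                        █┃           
 100                        ░┃           
roduction"                  ░┃           
var/log"                    ░┃           
l = 4                       ░┃           
y = 4                       ░┃           
localhost"                  ░┃           
                            ░┃           
                            ░┃           
nfo"                        ░┃           
 "0.0.0.0"                  ░┃           
ctions = 60                 ░┃           
                            ▼┃           


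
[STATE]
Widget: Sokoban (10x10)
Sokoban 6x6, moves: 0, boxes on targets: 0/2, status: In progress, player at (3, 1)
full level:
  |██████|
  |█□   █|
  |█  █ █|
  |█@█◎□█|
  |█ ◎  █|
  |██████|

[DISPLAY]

██████    
█□   █    
█  █ █    
█@█◎□█    
█ ◎  █    
██████    
Moves: 0  
          
          
          


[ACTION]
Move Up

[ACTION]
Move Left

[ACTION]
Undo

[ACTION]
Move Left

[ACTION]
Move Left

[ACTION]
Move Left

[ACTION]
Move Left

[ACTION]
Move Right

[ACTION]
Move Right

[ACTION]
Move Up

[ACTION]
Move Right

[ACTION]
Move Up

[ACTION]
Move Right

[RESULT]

██████    
█□ @ █    
█  █ █    
█ █◎□█    
█ ◎  █    
██████    
Moves: 4  
          
          
          


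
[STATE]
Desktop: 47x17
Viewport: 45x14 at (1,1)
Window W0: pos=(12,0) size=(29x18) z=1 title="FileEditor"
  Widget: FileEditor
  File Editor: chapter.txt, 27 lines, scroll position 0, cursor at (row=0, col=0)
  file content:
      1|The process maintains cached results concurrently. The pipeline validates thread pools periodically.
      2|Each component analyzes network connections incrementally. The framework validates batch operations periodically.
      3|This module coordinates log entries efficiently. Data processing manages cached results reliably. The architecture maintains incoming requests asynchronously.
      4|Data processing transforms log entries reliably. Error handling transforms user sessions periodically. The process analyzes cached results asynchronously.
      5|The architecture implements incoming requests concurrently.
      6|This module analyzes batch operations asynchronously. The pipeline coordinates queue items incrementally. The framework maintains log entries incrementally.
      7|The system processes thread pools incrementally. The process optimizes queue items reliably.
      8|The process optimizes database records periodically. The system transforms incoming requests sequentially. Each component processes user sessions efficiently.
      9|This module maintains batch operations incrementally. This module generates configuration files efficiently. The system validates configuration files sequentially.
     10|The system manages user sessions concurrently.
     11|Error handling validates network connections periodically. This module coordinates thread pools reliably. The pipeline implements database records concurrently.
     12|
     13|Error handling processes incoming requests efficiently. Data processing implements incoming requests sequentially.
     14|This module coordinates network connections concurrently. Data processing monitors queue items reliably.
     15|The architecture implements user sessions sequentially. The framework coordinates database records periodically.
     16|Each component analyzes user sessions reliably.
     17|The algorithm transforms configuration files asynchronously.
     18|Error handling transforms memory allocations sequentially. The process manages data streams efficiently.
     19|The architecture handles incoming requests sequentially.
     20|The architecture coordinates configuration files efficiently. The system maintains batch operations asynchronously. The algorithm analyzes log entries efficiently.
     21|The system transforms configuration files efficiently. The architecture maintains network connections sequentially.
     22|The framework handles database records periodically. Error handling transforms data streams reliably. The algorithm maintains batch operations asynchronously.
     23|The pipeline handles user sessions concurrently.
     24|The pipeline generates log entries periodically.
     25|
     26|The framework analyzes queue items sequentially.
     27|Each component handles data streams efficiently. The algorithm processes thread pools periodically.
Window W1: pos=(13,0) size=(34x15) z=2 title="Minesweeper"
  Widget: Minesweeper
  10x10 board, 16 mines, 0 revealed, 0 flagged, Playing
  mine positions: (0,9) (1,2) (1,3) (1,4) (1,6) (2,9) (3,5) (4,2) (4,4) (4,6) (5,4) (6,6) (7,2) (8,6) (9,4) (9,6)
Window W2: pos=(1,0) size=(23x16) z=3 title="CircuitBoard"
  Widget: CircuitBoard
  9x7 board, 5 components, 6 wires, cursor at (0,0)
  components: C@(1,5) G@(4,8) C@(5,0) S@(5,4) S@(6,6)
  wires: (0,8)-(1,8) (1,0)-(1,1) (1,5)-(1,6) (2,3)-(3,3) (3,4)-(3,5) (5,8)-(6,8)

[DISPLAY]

┃ CircuitBoard        ┃er                    
┠─────────────────────┨──────────────────────
┃   0 1 2 3 4 5 6 7 8 ┃                      
┃0  [.]               ┃                      
┃                     ┃                      
┃1   · ─ ·            ┃                      
┃                     ┃                      
┃2               ·    ┃                      
┃                │    ┃                      
┃3               ·   ·┃                      
┃                     ┃                      
┃4                    ┃                      
┃                     ┃                      
┃5   C               S┃━━━━━━━━━━━━━━━━━━━━━━


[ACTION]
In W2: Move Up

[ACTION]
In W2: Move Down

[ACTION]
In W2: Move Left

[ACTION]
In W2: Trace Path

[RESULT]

┃ CircuitBoard        ┃er                    
┠─────────────────────┨──────────────────────
┃   0 1 2 3 4 5 6 7 8 ┃                      
┃0                    ┃                      
┃                     ┃                      
┃1  [.]─ ·            ┃                      
┃                     ┃                      
┃2               ·    ┃                      
┃                │    ┃                      
┃3               ·   ·┃                      
┃                     ┃                      
┃4                    ┃                      
┃                     ┃                      
┃5   C               S┃━━━━━━━━━━━━━━━━━━━━━━


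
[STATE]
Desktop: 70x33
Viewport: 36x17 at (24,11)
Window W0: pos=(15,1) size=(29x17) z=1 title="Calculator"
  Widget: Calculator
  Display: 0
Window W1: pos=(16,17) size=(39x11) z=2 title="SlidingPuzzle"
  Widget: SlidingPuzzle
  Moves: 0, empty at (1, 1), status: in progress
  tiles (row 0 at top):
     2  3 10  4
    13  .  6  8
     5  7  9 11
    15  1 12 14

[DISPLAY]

┼───┼───┤          ┃                
│ = │ + │          ┃                
┼───┼───┤          ┃                
│ MR│ M+│          ┃                
┴───┴───┘          ┃                
                   ┃                
━━━━━━━━━━━━━━━━━━━━━━━━━━━━━━┓     
gPuzzle                       ┃     
──────────────────────────────┨     
───┬────┬────┐                ┃     
 3 │ 10 │  4 │                ┃     
───┼────┼────┤                ┃     
   │  6 │  8 │                ┃     
───┼────┼────┤                ┃     
 7 │  9 │ 11 │                ┃     
───┼────┼────┤                ┃     
━━━━━━━━━━━━━━━━━━━━━━━━━━━━━━┛     


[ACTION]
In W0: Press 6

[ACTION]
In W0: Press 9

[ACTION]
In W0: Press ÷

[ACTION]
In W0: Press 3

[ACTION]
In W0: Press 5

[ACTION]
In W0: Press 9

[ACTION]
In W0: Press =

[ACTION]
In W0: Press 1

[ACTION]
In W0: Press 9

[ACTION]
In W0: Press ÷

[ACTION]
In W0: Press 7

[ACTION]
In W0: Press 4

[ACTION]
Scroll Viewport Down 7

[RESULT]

                   ┃                
━━━━━━━━━━━━━━━━━━━━━━━━━━━━━━┓     
gPuzzle                       ┃     
──────────────────────────────┨     
───┬────┬────┐                ┃     
 3 │ 10 │  4 │                ┃     
───┼────┼────┤                ┃     
   │  6 │  8 │                ┃     
───┼────┼────┤                ┃     
 7 │  9 │ 11 │                ┃     
───┼────┼────┤                ┃     
━━━━━━━━━━━━━━━━━━━━━━━━━━━━━━┛     
                                    
                                    
                                    
                                    
                                    


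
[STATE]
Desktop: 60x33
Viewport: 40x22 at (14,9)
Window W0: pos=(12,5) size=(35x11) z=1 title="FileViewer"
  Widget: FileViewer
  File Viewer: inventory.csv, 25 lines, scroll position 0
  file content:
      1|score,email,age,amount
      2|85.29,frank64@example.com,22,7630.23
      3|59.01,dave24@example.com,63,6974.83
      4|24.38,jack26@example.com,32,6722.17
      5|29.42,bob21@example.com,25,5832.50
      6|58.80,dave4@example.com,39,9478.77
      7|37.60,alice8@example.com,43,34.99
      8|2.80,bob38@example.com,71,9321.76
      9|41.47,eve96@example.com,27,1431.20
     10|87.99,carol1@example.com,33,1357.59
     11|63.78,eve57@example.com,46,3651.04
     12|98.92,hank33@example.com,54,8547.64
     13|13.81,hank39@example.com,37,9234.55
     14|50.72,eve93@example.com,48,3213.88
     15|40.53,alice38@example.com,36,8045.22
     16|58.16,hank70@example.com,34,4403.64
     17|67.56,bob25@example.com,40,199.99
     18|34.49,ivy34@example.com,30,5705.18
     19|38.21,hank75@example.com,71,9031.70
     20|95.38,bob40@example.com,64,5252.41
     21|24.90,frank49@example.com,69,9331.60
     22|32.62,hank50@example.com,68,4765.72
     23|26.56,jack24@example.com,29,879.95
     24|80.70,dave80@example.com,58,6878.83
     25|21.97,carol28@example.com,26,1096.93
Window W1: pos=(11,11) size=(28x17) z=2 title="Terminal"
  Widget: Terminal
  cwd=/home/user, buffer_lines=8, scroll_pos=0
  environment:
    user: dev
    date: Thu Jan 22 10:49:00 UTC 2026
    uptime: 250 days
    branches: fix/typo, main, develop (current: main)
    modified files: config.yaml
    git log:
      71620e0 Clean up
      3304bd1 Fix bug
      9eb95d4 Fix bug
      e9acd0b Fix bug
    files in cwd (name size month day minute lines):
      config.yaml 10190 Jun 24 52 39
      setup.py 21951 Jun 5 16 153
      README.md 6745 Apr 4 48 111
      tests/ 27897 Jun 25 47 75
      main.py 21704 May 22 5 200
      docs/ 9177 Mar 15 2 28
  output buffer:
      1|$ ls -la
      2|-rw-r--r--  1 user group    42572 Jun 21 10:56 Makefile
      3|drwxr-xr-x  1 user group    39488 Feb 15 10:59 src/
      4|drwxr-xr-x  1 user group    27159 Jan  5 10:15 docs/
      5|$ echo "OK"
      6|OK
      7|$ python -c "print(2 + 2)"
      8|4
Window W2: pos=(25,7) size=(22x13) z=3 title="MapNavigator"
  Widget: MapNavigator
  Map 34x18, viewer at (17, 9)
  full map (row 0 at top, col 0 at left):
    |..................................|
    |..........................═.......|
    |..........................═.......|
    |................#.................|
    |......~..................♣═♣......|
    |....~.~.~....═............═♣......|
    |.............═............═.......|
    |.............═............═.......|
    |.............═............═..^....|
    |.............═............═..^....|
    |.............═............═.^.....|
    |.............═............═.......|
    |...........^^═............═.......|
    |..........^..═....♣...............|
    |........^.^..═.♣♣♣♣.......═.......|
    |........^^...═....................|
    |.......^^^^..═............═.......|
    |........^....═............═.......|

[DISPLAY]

5.29,frank6┠────────────────────┨       
9.01,dave24┃.~....═............═┃       
━━━━━━━━━━━┃......═............═┃       
erminal    ┃......═............═┃       
───────────┃......═............═┃       
ls -la     ┃......═...@........═┃       
w-r--r--  1┃......═............═┃       
wxr-xr-x  1┃......═............═┃       
wxr-xr-x  1┃....^^═............═┃       
echo "OK"  ┃...^..═....♣........┃       
           ┗━━━━━━━━━━━━━━━━━━━━┛       
python -c "print(2 + 2)"┃               
                        ┃               
█                       ┃               
                        ┃               
                        ┃               
                        ┃               
                        ┃               
━━━━━━━━━━━━━━━━━━━━━━━━┛               
                                        
                                        
                                        


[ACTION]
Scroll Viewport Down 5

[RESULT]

━━━━━━━━━━━┃......═............═┃       
erminal    ┃......═............═┃       
───────────┃......═............═┃       
ls -la     ┃......═...@........═┃       
w-r--r--  1┃......═............═┃       
wxr-xr-x  1┃......═............═┃       
wxr-xr-x  1┃....^^═............═┃       
echo "OK"  ┃...^..═....♣........┃       
           ┗━━━━━━━━━━━━━━━━━━━━┛       
python -c "print(2 + 2)"┃               
                        ┃               
█                       ┃               
                        ┃               
                        ┃               
                        ┃               
                        ┃               
━━━━━━━━━━━━━━━━━━━━━━━━┛               
                                        
                                        
                                        
                                        
                                        


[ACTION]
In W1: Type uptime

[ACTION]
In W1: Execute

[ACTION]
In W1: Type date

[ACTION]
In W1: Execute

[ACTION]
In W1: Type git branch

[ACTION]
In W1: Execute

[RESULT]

━━━━━━━━━━━┃......═............═┃       
erminal    ┃......═............═┃       
───────────┃......═............═┃       
echo "OK"  ┃......═...@........═┃       
           ┃......═............═┃       
python -c "┃......═............═┃       
           ┃....^^═............═┃       
uptime     ┃...^..═....♣........┃       
0:00  up 25┗━━━━━━━━━━━━━━━━━━━━┛       
date                    ┃               
u Jan 22 10:49:00 UTC 20┃               
git branch              ┃               
fix/typo                ┃               
main                    ┃               
develop                 ┃               
█                       ┃               
━━━━━━━━━━━━━━━━━━━━━━━━┛               
                                        
                                        
                                        
                                        
                                        


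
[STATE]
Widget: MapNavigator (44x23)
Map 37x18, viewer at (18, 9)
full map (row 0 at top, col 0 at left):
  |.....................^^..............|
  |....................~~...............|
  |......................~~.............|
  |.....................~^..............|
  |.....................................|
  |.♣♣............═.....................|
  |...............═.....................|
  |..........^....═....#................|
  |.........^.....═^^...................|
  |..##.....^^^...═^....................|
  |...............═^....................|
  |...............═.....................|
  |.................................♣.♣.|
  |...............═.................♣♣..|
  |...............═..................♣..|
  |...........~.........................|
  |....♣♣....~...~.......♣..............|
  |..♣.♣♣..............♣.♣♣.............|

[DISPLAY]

                                            
                                            
    .....................^^..............   
    ....................~~...............   
    ......................~~.............   
    .....................~^..............   
    .....................................   
    .♣♣............═.....................   
    ...............═.....................   
    ..........^....═....#................   
    .........^.....═^^...................   
    ..##.....^^^...═^.@..................   
    ...............═^....................   
    ...............═.....................   
    .................................♣.♣.   
    ...............═.................♣♣..   
    ...............═..................♣..   
    ...........~.........................   
    ....♣♣....~...~.......♣..............   
    ..♣.♣♣..............♣.♣♣.............   
                                            
                                            
                                            


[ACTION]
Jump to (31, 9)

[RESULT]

                                            
                                            
............^^..............                
...........~~...............                
.............~~.............                
............~^..............                
............................                
......═.....................                
......═.....................                
.^....═....#................                
^.....═^^...................                
^^^...═^..............@.....                
......═^....................                
......═.....................                
........................♣.♣.                
......═.................♣♣..                
......═..................♣..                
..~.........................                
.~...~.......♣..............                
...........♣.♣♣.............                
                                            
                                            
                                            


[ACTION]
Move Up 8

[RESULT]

                                            
                                            
                                            
                                            
                                            
                                            
                                            
                                            
                                            
                                            
............^^..............                
...........~~.........@.....                
.............~~.............                
............~^..............                
............................                
......═.....................                
......═.....................                
.^....═....#................                
^.....═^^...................                
^^^...═^....................                
......═^....................                
......═.....................                
........................♣.♣.                


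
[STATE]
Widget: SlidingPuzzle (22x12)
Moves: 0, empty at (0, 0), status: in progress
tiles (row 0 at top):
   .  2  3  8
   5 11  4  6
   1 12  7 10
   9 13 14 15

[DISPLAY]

┌────┬────┬────┬────┐ 
│    │  2 │  3 │  8 │ 
├────┼────┼────┼────┤ 
│  5 │ 11 │  4 │  6 │ 
├────┼────┼────┼────┤ 
│  1 │ 12 │  7 │ 10 │ 
├────┼────┼────┼────┤ 
│  9 │ 13 │ 14 │ 15 │ 
└────┴────┴────┴────┘ 
Moves: 0              
                      
                      


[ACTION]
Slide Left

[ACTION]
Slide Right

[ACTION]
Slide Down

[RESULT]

┌────┬────┬────┬────┐ 
│    │  2 │  3 │  8 │ 
├────┼────┼────┼────┤ 
│  5 │ 11 │  4 │  6 │ 
├────┼────┼────┼────┤ 
│  1 │ 12 │  7 │ 10 │ 
├────┼────┼────┼────┤ 
│  9 │ 13 │ 14 │ 15 │ 
└────┴────┴────┴────┘ 
Moves: 2              
                      
                      


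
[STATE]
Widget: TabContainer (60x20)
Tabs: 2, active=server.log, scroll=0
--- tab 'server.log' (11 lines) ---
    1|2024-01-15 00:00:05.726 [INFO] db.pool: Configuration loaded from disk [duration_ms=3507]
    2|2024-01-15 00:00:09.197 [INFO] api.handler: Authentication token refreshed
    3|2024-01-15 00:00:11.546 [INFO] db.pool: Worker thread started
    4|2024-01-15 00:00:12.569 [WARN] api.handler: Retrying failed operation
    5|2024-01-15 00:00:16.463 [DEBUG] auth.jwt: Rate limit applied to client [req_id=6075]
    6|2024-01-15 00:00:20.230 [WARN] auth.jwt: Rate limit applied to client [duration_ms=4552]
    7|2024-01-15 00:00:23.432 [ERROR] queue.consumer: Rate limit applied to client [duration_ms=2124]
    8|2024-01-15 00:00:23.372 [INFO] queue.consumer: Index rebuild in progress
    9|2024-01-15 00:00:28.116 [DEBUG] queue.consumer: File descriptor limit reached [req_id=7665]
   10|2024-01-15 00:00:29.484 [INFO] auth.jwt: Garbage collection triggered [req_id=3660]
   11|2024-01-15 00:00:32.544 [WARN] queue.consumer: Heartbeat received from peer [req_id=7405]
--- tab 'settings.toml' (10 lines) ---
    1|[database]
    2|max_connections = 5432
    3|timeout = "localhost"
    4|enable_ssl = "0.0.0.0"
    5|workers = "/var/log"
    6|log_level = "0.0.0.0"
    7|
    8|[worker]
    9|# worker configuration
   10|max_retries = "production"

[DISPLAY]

[server.log]│ settings.toml                                 
────────────────────────────────────────────────────────────
2024-01-15 00:00:05.726 [INFO] db.pool: Configuration loaded
2024-01-15 00:00:09.197 [INFO] api.handler: Authentication t
2024-01-15 00:00:11.546 [INFO] db.pool: Worker thread starte
2024-01-15 00:00:12.569 [WARN] api.handler: Retrying failed 
2024-01-15 00:00:16.463 [DEBUG] auth.jwt: Rate limit applied
2024-01-15 00:00:20.230 [WARN] auth.jwt: Rate limit applied 
2024-01-15 00:00:23.432 [ERROR] queue.consumer: Rate limit a
2024-01-15 00:00:23.372 [INFO] queue.consumer: Index rebuild
2024-01-15 00:00:28.116 [DEBUG] queue.consumer: File descrip
2024-01-15 00:00:29.484 [INFO] auth.jwt: Garbage collection 
2024-01-15 00:00:32.544 [WARN] queue.consumer: Heartbeat rec
                                                            
                                                            
                                                            
                                                            
                                                            
                                                            
                                                            


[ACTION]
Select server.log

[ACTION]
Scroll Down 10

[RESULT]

[server.log]│ settings.toml                                 
────────────────────────────────────────────────────────────
2024-01-15 00:00:32.544 [WARN] queue.consumer: Heartbeat rec
                                                            
                                                            
                                                            
                                                            
                                                            
                                                            
                                                            
                                                            
                                                            
                                                            
                                                            
                                                            
                                                            
                                                            
                                                            
                                                            
                                                            


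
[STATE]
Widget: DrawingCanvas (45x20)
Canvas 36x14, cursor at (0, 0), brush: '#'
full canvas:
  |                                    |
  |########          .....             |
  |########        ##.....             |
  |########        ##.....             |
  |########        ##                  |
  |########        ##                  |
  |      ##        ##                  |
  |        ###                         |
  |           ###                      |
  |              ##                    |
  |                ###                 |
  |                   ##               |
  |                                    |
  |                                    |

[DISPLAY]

+                                            
########          .....                      
########        ##.....                      
########        ##.....                      
########        ##                           
########        ##                           
      ##        ##                           
        ###                                  
           ###                               
              ##                             
                ###                          
                   ##                        
                                             
                                             
                                             
                                             
                                             
                                             
                                             
                                             


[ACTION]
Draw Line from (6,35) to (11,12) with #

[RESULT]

+                                            
########          .....                      
########        ##.....                      
########        ##.....                      
########        ##                           
########        ##                           
      ##        ##               ###         
        ###                  ####            
           ###          #####                
              ##   #####                     
               ####                          
            ###    ##                        
                                             
                                             
                                             
                                             
                                             
                                             
                                             
                                             


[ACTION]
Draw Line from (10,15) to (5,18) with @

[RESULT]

+                                            
########          .....                      
########        ##.....                      
########        ##.....                      
########        ##                           
########        ##@                          
      ##        #@               ###         
        ###      @           ####            
           ###  @       #####                
              ##@  #####                     
               @###                          
            ###    ##                        
                                             
                                             
                                             
                                             
                                             
                                             
                                             
                                             


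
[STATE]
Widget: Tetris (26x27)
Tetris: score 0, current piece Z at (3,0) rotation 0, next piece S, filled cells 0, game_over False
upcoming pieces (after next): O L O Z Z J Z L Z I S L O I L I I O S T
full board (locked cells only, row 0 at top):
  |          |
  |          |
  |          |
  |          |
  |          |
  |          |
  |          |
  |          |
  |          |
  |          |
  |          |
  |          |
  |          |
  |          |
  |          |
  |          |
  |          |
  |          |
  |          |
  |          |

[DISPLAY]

   ▓▓     │Next:          
    ▓▓    │ ░░            
          │░░             
          │               
          │               
          │               
          │Score:         
          │0              
          │               
          │               
          │               
          │               
          │               
          │               
          │               
          │               
          │               
          │               
          │               
          │               
          │               
          │               
          │               
          │               
          │               
          │               
          │               


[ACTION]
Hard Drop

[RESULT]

    ░░    │Next:          
   ░░     │▓▓             
          │▓▓             
          │               
          │               
          │               
          │Score:         
          │0              
          │               
          │               
          │               
          │               
          │               
          │               
          │               
          │               
          │               
          │               
   ▓▓     │               
    ▓▓    │               
          │               
          │               
          │               
          │               
          │               
          │               
          │               


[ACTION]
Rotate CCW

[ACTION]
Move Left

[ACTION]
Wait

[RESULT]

          │Next:          
  ░       │▓▓             
  ░░      │▓▓             
   ░      │               
          │               
          │               
          │Score:         
          │0              
          │               
          │               
          │               
          │               
          │               
          │               
          │               
          │               
          │               
          │               
   ▓▓     │               
    ▓▓    │               
          │               
          │               
          │               
          │               
          │               
          │               
          │               


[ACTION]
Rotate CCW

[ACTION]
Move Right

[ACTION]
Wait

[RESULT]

          │Next:          
          │▓▓             
    ░░    │▓▓             
   ░░     │               
          │               
          │               
          │Score:         
          │0              
          │               
          │               
          │               
          │               
          │               
          │               
          │               
          │               
          │               
          │               
   ▓▓     │               
    ▓▓    │               
          │               
          │               
          │               
          │               
          │               
          │               
          │               


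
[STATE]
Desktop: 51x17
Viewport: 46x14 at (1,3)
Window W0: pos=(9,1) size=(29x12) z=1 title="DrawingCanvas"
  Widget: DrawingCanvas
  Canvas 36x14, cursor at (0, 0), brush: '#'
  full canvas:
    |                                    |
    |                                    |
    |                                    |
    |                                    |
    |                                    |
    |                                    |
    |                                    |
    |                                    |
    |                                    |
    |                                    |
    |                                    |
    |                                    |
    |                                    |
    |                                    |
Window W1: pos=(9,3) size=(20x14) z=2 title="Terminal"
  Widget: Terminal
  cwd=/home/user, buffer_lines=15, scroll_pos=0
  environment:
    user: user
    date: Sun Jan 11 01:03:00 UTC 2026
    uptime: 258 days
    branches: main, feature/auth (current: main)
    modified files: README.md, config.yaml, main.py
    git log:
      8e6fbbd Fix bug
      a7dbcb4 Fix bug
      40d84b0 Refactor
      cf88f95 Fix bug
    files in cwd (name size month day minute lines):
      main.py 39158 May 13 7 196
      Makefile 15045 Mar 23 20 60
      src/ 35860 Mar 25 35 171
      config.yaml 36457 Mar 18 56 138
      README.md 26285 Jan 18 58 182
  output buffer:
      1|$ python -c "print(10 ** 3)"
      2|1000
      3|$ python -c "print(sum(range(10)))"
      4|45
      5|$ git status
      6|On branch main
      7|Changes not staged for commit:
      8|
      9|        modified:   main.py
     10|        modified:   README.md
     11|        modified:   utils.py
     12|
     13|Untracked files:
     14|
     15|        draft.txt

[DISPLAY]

        ┏━━━━━━━━━━━━━━━━━━┓────────┨         
        ┃ Terminal         ┃        ┃         
        ┠──────────────────┨        ┃         
        ┃$ python -c "print┃        ┃         
        ┃1000              ┃        ┃         
        ┃$ python -c "print┃        ┃         
        ┃45                ┃        ┃         
        ┃$ git status      ┃        ┃         
        ┃On branch main    ┃        ┃         
        ┃Changes not staged┃━━━━━━━━┛         
        ┃                  ┃                  
        ┃        modified: ┃                  
        ┃        modified: ┃                  
        ┗━━━━━━━━━━━━━━━━━━┛                  


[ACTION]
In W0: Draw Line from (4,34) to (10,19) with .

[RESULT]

        ┏━━━━━━━━━━━━━━━━━━┓────────┨         
        ┃ Terminal         ┃        ┃         
        ┠──────────────────┨        ┃         
        ┃$ python -c "print┃        ┃         
        ┃1000              ┃        ┃         
        ┃$ python -c "print┃        ┃         
        ┃45                ┃        ┃         
        ┃$ git status      ┃        ┃         
        ┃On branch main    ┃       .┃         
        ┃Changes not staged┃━━━━━━━━┛         
        ┃                  ┃                  
        ┃        modified: ┃                  
        ┃        modified: ┃                  
        ┗━━━━━━━━━━━━━━━━━━┛                  


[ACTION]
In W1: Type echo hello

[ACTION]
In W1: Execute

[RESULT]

        ┏━━━━━━━━━━━━━━━━━━┓────────┨         
        ┃ Terminal         ┃        ┃         
        ┠──────────────────┨        ┃         
        ┃        modified: ┃        ┃         
        ┃        modified: ┃        ┃         
        ┃        modified: ┃        ┃         
        ┃                  ┃        ┃         
        ┃Untracked files:  ┃        ┃         
        ┃                  ┃       .┃         
        ┃        draft.txt ┃━━━━━━━━┛         
        ┃$ echo hello      ┃                  
        ┃hello             ┃                  
        ┃$ █               ┃                  
        ┗━━━━━━━━━━━━━━━━━━┛                  
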